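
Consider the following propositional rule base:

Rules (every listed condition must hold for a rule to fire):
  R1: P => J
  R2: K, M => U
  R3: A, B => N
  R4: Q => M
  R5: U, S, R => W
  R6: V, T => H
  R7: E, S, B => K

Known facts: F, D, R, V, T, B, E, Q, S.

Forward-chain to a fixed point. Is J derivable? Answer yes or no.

no

Round 1: R4 [Q => M]; R6 [V, T => H]; R7 [E, S, B => K]. Adds M, H, K.
Round 2: R2 [K, M => U]. Adds U.
Round 3: R5 [U, S, R => W]. Adds W.
Fixed point reached. J is concluded only by R1; R1 needs P (never derived).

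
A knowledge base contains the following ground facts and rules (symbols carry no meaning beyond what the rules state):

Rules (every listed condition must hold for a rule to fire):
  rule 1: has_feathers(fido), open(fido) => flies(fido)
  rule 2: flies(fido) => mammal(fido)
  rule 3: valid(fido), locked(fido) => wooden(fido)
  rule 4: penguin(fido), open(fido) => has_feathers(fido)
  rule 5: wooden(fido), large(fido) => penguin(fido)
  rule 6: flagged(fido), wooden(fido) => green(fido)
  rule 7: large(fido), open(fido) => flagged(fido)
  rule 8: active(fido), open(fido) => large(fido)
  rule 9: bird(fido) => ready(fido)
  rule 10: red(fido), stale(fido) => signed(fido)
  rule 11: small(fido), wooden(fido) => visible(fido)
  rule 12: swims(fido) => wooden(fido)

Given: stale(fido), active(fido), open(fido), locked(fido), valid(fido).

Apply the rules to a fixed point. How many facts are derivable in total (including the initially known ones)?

13

[1] rule 3 [valid(fido), locked(fido) => wooden(fido)]; rule 8 [active(fido), open(fido) => large(fido)]. ⇒ new: wooden(fido), large(fido).
[2] rule 5 [wooden(fido), large(fido) => penguin(fido)]; rule 7 [large(fido), open(fido) => flagged(fido)]. ⇒ new: penguin(fido), flagged(fido).
[3] rule 4 [penguin(fido), open(fido) => has_feathers(fido)]; rule 6 [flagged(fido), wooden(fido) => green(fido)]. ⇒ new: has_feathers(fido), green(fido).
[4] rule 1 [has_feathers(fido), open(fido) => flies(fido)]. ⇒ new: flies(fido).
[5] rule 2 [flies(fido) => mammal(fido)]. ⇒ new: mammal(fido).
Closure: {active(fido), flagged(fido), flies(fido), green(fido), has_feathers(fido), large(fido), locked(fido), mammal(fido), open(fido), penguin(fido), stale(fido), valid(fido), wooden(fido)} — 13 facts.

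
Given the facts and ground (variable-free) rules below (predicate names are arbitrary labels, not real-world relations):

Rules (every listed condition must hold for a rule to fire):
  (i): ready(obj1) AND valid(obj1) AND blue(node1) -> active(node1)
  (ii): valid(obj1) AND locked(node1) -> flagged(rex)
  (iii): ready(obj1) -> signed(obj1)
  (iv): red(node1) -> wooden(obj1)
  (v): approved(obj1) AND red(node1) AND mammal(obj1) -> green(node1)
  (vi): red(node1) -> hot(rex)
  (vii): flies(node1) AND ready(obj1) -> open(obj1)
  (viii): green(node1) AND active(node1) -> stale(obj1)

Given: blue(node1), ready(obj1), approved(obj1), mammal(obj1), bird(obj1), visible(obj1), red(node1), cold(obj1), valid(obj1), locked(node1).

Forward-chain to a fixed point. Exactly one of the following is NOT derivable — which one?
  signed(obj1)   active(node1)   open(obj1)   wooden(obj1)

open(obj1)

Round 1: (i) [ready(obj1) AND valid(obj1) AND blue(node1) -> active(node1)]; (ii) [valid(obj1) AND locked(node1) -> flagged(rex)]; (iii) [ready(obj1) -> signed(obj1)]; (iv) [red(node1) -> wooden(obj1)]; (v) [approved(obj1) AND red(node1) AND mammal(obj1) -> green(node1)]; (vi) [red(node1) -> hot(rex)]. New: active(node1), flagged(rex), signed(obj1), wooden(obj1), green(node1), hot(rex).
Round 2: (viii) [green(node1) AND active(node1) -> stale(obj1)]. New: stale(obj1).
Derived: signed(obj1) (round 1), active(node1) (round 1), wooden(obj1) (round 1). open(obj1) never appears in any round.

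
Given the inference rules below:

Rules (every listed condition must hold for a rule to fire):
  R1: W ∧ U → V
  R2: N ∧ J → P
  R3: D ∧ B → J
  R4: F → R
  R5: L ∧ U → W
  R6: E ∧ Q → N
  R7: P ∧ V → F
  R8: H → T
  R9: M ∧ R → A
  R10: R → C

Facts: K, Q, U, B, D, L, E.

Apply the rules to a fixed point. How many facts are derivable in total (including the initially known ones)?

15

Round 1 fires R3, R5, R6, giving J, W, N.
Round 2 fires R1, R2, giving V, P.
Round 3 fires R7, giving F.
Round 4 fires R4, giving R.
Round 5 fires R10, giving C.
Closure: {B, C, D, E, F, J, K, L, N, P, Q, R, U, V, W} — 15 facts.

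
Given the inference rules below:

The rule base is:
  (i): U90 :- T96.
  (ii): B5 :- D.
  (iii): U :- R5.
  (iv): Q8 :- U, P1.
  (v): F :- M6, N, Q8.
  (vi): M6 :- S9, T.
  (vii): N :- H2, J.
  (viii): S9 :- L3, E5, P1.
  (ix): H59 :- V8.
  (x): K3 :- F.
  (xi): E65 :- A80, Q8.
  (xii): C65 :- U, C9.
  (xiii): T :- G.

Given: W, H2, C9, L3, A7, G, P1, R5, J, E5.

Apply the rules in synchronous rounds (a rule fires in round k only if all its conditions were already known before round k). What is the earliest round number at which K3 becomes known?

Round 1: (iii) [U :- R5.]; (vii) [N :- H2, J.]; (viii) [S9 :- L3, E5, P1.]; (xiii) [T :- G.]. New: U, N, S9, T.
Round 2: (iv) [Q8 :- U, P1.]; (vi) [M6 :- S9, T.]; (xii) [C65 :- U, C9.]. New: Q8, M6, C65.
Round 3: (v) [F :- M6, N, Q8.]. New: F.
Round 4: (x) [K3 :- F.]. New: K3.
K3 first appears in round 4.

4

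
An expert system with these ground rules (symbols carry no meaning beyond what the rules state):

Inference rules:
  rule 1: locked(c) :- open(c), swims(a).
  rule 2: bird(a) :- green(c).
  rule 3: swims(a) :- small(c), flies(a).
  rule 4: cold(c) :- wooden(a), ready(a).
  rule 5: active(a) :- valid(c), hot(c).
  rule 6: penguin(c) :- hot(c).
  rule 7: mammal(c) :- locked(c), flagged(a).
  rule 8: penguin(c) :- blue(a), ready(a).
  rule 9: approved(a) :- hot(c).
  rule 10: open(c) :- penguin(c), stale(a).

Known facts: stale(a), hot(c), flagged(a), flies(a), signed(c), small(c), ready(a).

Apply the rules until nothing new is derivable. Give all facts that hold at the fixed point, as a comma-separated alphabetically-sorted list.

approved(a), flagged(a), flies(a), hot(c), locked(c), mammal(c), open(c), penguin(c), ready(a), signed(c), small(c), stale(a), swims(a)

Round 1: rule 3 [swims(a) :- small(c), flies(a).]; rule 6 [penguin(c) :- hot(c).]; rule 9 [approved(a) :- hot(c).]. New: swims(a), penguin(c), approved(a).
Round 2: rule 10 [open(c) :- penguin(c), stale(a).]. New: open(c).
Round 3: rule 1 [locked(c) :- open(c), swims(a).]. New: locked(c).
Round 4: rule 7 [mammal(c) :- locked(c), flagged(a).]. New: mammal(c).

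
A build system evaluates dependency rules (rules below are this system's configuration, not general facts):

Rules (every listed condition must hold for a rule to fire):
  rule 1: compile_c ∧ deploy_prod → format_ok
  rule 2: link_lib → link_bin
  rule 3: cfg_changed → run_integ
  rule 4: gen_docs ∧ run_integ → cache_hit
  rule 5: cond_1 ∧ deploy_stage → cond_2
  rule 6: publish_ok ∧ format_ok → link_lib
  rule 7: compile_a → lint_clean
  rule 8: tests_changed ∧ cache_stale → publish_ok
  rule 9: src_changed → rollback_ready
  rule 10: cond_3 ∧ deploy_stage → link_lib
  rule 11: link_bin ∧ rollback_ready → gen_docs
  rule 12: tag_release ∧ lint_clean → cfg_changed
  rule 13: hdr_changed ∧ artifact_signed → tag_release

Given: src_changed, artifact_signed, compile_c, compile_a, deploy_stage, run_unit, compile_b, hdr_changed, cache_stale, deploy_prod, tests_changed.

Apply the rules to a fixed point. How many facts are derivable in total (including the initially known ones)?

22

Round 1 fires rule 1, rule 7, rule 8, rule 9, rule 13, giving format_ok, lint_clean, publish_ok, rollback_ready, tag_release.
Round 2 fires rule 6, rule 12, giving link_lib, cfg_changed.
Round 3 fires rule 2, rule 3, giving link_bin, run_integ.
Round 4 fires rule 11, giving gen_docs.
Round 5 fires rule 4, giving cache_hit.
Closure: {artifact_signed, cache_hit, cache_stale, cfg_changed, compile_a, compile_b, compile_c, deploy_prod, deploy_stage, format_ok, gen_docs, hdr_changed, link_bin, link_lib, lint_clean, publish_ok, rollback_ready, run_integ, run_unit, src_changed, tag_release, tests_changed} — 22 facts.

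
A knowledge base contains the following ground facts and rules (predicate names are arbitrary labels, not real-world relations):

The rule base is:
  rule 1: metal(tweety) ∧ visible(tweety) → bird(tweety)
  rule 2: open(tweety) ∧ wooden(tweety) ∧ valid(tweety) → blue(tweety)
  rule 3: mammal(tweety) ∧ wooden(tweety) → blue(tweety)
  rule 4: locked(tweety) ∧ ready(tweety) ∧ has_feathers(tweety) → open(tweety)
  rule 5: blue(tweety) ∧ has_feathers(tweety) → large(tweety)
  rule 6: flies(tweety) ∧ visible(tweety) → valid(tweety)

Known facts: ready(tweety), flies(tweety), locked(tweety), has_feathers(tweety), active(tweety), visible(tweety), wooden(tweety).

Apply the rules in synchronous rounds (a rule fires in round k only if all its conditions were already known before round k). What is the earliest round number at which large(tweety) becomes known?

Round 1 fires rule 4, rule 6, giving open(tweety), valid(tweety).
Round 2 fires rule 2, giving blue(tweety).
Round 3 fires rule 5, giving large(tweety).
large(tweety) first appears in round 3.

3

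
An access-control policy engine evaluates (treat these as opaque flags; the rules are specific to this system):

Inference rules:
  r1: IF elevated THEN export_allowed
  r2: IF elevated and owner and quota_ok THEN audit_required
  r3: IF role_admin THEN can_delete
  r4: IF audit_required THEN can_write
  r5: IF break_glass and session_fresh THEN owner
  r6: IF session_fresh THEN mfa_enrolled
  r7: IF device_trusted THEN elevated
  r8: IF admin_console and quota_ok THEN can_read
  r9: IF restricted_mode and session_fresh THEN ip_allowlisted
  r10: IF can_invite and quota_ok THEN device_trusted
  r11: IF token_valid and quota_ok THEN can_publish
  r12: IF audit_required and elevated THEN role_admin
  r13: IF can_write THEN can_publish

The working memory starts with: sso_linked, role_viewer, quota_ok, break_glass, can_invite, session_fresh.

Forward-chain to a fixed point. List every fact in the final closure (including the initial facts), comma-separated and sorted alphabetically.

audit_required, break_glass, can_delete, can_invite, can_publish, can_write, device_trusted, elevated, export_allowed, mfa_enrolled, owner, quota_ok, role_admin, role_viewer, session_fresh, sso_linked

Round 1: r5 [IF break_glass and session_fresh THEN owner]; r6 [IF session_fresh THEN mfa_enrolled]; r10 [IF can_invite and quota_ok THEN device_trusted]. New: owner, mfa_enrolled, device_trusted.
Round 2: r7 [IF device_trusted THEN elevated]. New: elevated.
Round 3: r1 [IF elevated THEN export_allowed]; r2 [IF elevated and owner and quota_ok THEN audit_required]. New: export_allowed, audit_required.
Round 4: r4 [IF audit_required THEN can_write]; r12 [IF audit_required and elevated THEN role_admin]. New: can_write, role_admin.
Round 5: r3 [IF role_admin THEN can_delete]; r13 [IF can_write THEN can_publish]. New: can_delete, can_publish.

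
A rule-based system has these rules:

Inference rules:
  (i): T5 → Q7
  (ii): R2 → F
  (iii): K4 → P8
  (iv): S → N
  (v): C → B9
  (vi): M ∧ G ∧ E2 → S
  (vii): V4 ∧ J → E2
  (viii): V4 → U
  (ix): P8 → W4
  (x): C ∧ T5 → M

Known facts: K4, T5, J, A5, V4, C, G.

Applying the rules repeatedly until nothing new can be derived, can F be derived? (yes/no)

Round 1: (i) [T5 → Q7]; (iii) [K4 → P8]; (v) [C → B9]; (vii) [V4 ∧ J → E2]; (viii) [V4 → U]; (x) [C ∧ T5 → M]. Adds Q7, P8, B9, E2, U, M.
Round 2: (vi) [M ∧ G ∧ E2 → S]; (ix) [P8 → W4]. Adds S, W4.
Round 3: (iv) [S → N]. Adds N.
Fixed point reached. F is concluded only by (ii); (ii) needs R2 (never derived).

no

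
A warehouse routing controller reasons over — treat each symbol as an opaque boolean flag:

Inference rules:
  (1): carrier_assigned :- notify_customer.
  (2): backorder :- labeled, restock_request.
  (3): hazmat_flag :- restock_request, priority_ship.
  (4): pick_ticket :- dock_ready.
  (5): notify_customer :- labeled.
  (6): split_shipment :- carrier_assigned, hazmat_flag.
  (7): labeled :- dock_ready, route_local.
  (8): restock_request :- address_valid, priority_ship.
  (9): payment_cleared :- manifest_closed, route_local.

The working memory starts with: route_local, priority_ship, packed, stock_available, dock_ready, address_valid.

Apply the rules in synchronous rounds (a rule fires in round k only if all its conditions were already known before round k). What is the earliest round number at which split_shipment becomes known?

Round 1: (4) [pick_ticket :- dock_ready.]; (7) [labeled :- dock_ready, route_local.]; (8) [restock_request :- address_valid, priority_ship.]. Adds pick_ticket, labeled, restock_request.
Round 2: (2) [backorder :- labeled, restock_request.]; (3) [hazmat_flag :- restock_request, priority_ship.]; (5) [notify_customer :- labeled.]. Adds backorder, hazmat_flag, notify_customer.
Round 3: (1) [carrier_assigned :- notify_customer.]. Adds carrier_assigned.
Round 4: (6) [split_shipment :- carrier_assigned, hazmat_flag.]. Adds split_shipment.
split_shipment first appears in round 4.

4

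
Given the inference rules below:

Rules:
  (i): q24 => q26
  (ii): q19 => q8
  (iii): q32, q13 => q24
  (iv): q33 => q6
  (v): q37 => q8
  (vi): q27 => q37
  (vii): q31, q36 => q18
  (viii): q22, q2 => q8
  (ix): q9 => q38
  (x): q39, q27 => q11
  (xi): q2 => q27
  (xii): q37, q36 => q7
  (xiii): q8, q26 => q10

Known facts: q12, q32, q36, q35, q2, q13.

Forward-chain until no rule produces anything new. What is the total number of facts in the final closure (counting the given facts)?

Round 1: (iii) [q32, q13 => q24]; (xi) [q2 => q27]. Adds q24, q27.
Round 2: (i) [q24 => q26]; (vi) [q27 => q37]. Adds q26, q37.
Round 3: (v) [q37 => q8]; (xii) [q37, q36 => q7]. Adds q8, q7.
Round 4: (xiii) [q8, q26 => q10]. Adds q10.
Closure: {q10, q12, q13, q2, q24, q26, q27, q32, q35, q36, q37, q7, q8} — 13 facts.

13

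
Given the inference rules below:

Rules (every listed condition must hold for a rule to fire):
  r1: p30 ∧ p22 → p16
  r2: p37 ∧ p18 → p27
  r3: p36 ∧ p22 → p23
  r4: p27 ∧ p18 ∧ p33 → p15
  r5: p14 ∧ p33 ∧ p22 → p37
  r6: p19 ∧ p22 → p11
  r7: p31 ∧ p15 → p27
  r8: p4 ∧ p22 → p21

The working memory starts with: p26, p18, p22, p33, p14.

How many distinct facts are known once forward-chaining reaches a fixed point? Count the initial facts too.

8

Round 1 fires r5, giving p37.
Round 2 fires r2, giving p27.
Round 3 fires r4, giving p15.
Closure: {p14, p15, p18, p22, p26, p27, p33, p37} — 8 facts.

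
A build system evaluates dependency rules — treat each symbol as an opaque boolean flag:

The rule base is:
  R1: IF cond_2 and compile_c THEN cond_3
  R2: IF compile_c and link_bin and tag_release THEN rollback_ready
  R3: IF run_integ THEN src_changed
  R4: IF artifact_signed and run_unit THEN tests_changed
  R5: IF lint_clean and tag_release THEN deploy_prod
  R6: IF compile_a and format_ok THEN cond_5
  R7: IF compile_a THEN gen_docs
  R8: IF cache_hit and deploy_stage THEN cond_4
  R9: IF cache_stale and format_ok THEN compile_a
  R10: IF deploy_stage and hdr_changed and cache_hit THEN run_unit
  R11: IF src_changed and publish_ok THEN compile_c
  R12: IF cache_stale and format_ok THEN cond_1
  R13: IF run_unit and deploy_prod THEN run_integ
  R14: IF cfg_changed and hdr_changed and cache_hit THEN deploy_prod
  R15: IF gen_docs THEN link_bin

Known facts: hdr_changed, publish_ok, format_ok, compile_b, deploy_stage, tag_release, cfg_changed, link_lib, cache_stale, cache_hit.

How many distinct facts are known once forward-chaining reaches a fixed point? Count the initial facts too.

[1] R8 [IF cache_hit and deploy_stage THEN cond_4]; R9 [IF cache_stale and format_ok THEN compile_a]; R10 [IF deploy_stage and hdr_changed and cache_hit THEN run_unit]; R12 [IF cache_stale and format_ok THEN cond_1]; R14 [IF cfg_changed and hdr_changed and cache_hit THEN deploy_prod]. ⇒ new: cond_4, compile_a, run_unit, cond_1, deploy_prod.
[2] R6 [IF compile_a and format_ok THEN cond_5]; R7 [IF compile_a THEN gen_docs]; R13 [IF run_unit and deploy_prod THEN run_integ]. ⇒ new: cond_5, gen_docs, run_integ.
[3] R3 [IF run_integ THEN src_changed]; R15 [IF gen_docs THEN link_bin]. ⇒ new: src_changed, link_bin.
[4] R11 [IF src_changed and publish_ok THEN compile_c]. ⇒ new: compile_c.
[5] R2 [IF compile_c and link_bin and tag_release THEN rollback_ready]. ⇒ new: rollback_ready.
Closure: {cache_hit, cache_stale, cfg_changed, compile_a, compile_b, compile_c, cond_1, cond_4, cond_5, deploy_prod, deploy_stage, format_ok, gen_docs, hdr_changed, link_bin, link_lib, publish_ok, rollback_ready, run_integ, run_unit, src_changed, tag_release} — 22 facts.

22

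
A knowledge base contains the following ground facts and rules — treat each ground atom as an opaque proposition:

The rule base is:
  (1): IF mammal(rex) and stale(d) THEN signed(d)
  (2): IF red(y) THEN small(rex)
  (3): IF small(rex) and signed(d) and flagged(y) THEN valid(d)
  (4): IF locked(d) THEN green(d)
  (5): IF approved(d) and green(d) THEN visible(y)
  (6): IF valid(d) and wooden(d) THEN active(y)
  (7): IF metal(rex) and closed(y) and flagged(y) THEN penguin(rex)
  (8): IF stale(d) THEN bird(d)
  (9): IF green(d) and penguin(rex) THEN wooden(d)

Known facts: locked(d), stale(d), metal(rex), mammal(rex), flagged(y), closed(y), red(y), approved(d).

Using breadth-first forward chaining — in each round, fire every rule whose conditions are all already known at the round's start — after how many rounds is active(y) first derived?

3

Round 1: (1) [IF mammal(rex) and stale(d) THEN signed(d)]; (2) [IF red(y) THEN small(rex)]; (4) [IF locked(d) THEN green(d)]; (7) [IF metal(rex) and closed(y) and flagged(y) THEN penguin(rex)]; (8) [IF stale(d) THEN bird(d)]. Adds signed(d), small(rex), green(d), penguin(rex), bird(d).
Round 2: (3) [IF small(rex) and signed(d) and flagged(y) THEN valid(d)]; (5) [IF approved(d) and green(d) THEN visible(y)]; (9) [IF green(d) and penguin(rex) THEN wooden(d)]. Adds valid(d), visible(y), wooden(d).
Round 3: (6) [IF valid(d) and wooden(d) THEN active(y)]. Adds active(y).
active(y) first appears in round 3.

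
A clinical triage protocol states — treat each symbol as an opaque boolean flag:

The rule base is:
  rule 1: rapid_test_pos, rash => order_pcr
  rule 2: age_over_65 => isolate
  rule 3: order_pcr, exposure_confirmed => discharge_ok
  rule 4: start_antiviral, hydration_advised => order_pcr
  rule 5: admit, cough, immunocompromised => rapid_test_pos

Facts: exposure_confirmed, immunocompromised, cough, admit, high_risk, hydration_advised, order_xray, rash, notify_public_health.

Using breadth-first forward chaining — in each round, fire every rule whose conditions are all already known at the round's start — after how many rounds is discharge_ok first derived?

[1] rule 5 [admit, cough, immunocompromised => rapid_test_pos]. ⇒ new: rapid_test_pos.
[2] rule 1 [rapid_test_pos, rash => order_pcr]. ⇒ new: order_pcr.
[3] rule 3 [order_pcr, exposure_confirmed => discharge_ok]. ⇒ new: discharge_ok.
discharge_ok first appears in round 3.

3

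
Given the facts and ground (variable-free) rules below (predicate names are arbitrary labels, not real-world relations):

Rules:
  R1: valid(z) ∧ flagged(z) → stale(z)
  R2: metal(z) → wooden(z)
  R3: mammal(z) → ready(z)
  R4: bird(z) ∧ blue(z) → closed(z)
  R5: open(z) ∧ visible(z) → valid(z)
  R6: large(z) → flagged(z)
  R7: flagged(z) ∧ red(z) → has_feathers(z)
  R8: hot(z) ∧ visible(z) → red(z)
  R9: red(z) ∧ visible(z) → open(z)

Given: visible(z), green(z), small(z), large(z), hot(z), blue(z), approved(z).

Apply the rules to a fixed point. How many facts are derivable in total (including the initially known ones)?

13

Round 1 — R6, R8, derive flagged(z), red(z).
Round 2 — R7, R9, derive has_feathers(z), open(z).
Round 3 — R5, derive valid(z).
Round 4 — R1, derive stale(z).
Closure: {approved(z), blue(z), flagged(z), green(z), has_feathers(z), hot(z), large(z), open(z), red(z), small(z), stale(z), valid(z), visible(z)} — 13 facts.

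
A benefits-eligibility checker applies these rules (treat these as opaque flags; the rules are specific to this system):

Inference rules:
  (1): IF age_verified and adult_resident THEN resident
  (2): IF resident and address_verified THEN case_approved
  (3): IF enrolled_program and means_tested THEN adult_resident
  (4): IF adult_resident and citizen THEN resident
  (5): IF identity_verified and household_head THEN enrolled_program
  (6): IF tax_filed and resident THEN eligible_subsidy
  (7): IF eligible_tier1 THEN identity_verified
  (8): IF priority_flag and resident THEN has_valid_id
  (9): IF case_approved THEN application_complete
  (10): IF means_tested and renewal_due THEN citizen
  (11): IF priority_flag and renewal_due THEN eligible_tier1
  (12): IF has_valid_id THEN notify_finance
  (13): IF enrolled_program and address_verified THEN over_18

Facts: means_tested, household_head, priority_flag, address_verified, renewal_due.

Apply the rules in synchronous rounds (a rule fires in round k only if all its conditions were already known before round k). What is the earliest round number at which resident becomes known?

Round 1: (10) [IF means_tested and renewal_due THEN citizen]; (11) [IF priority_flag and renewal_due THEN eligible_tier1]. New: citizen, eligible_tier1.
Round 2: (7) [IF eligible_tier1 THEN identity_verified]. New: identity_verified.
Round 3: (5) [IF identity_verified and household_head THEN enrolled_program]. New: enrolled_program.
Round 4: (3) [IF enrolled_program and means_tested THEN adult_resident]; (13) [IF enrolled_program and address_verified THEN over_18]. New: adult_resident, over_18.
Round 5: (4) [IF adult_resident and citizen THEN resident]. New: resident.
resident first appears in round 5.

5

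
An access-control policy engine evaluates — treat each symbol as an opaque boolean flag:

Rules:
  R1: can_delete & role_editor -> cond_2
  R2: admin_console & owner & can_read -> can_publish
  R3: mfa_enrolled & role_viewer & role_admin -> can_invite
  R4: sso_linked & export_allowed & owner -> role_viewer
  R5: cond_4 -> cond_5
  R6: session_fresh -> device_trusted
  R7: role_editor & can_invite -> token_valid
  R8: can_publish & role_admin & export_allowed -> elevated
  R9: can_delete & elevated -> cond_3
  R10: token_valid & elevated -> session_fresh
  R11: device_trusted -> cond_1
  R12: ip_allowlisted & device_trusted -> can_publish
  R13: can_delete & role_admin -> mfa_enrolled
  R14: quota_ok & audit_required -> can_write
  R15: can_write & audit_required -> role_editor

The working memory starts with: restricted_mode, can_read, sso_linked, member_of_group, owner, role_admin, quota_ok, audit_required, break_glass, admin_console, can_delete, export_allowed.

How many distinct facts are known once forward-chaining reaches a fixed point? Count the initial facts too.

25

Round 1 — R2, R4, R13, R14, derive can_publish, role_viewer, mfa_enrolled, can_write.
Round 2 — R3, R8, R15, derive can_invite, elevated, role_editor.
Round 3 — R1, R7, R9, derive cond_2, token_valid, cond_3.
Round 4 — R10, derive session_fresh.
Round 5 — R6, derive device_trusted.
Round 6 — R11, derive cond_1.
Closure: {admin_console, audit_required, break_glass, can_delete, can_invite, can_publish, can_read, can_write, cond_1, cond_2, cond_3, device_trusted, elevated, export_allowed, member_of_group, mfa_enrolled, owner, quota_ok, restricted_mode, role_admin, role_editor, role_viewer, session_fresh, sso_linked, token_valid} — 25 facts.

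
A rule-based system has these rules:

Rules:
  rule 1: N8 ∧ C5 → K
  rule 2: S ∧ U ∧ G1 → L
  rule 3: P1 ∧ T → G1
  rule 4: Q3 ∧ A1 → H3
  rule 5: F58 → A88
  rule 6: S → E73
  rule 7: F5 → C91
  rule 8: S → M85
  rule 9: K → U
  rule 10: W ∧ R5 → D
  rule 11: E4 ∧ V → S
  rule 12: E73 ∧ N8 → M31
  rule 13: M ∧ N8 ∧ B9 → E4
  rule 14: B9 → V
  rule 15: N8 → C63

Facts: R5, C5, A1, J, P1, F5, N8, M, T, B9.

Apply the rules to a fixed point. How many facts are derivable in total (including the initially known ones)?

22

Round 1 — rule 1, rule 3, rule 7, rule 13, rule 14, rule 15, derive K, G1, C91, E4, V, C63.
Round 2 — rule 9, rule 11, derive U, S.
Round 3 — rule 2, rule 6, rule 8, derive L, E73, M85.
Round 4 — rule 12, derive M31.
Closure: {A1, B9, C5, C63, C91, E4, E73, F5, G1, J, K, L, M, M31, M85, N8, P1, R5, S, T, U, V} — 22 facts.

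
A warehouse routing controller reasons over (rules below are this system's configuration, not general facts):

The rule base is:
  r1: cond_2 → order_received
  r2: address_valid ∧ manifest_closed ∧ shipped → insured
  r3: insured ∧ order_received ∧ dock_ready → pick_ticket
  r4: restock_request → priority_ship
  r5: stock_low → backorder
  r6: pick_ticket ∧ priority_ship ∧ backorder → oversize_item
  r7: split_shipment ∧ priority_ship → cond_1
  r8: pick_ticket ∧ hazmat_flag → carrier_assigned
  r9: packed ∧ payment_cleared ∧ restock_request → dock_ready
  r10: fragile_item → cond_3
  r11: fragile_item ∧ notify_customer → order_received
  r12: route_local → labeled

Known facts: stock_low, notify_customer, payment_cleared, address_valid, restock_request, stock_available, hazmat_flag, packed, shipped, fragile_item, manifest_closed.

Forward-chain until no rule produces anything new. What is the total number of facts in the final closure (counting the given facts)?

20

[1] r2 [address_valid ∧ manifest_closed ∧ shipped → insured]; r4 [restock_request → priority_ship]; r5 [stock_low → backorder]; r9 [packed ∧ payment_cleared ∧ restock_request → dock_ready]; r10 [fragile_item → cond_3]; r11 [fragile_item ∧ notify_customer → order_received]. ⇒ new: insured, priority_ship, backorder, dock_ready, cond_3, order_received.
[2] r3 [insured ∧ order_received ∧ dock_ready → pick_ticket]. ⇒ new: pick_ticket.
[3] r6 [pick_ticket ∧ priority_ship ∧ backorder → oversize_item]; r8 [pick_ticket ∧ hazmat_flag → carrier_assigned]. ⇒ new: oversize_item, carrier_assigned.
Closure: {address_valid, backorder, carrier_assigned, cond_3, dock_ready, fragile_item, hazmat_flag, insured, manifest_closed, notify_customer, order_received, oversize_item, packed, payment_cleared, pick_ticket, priority_ship, restock_request, shipped, stock_available, stock_low} — 20 facts.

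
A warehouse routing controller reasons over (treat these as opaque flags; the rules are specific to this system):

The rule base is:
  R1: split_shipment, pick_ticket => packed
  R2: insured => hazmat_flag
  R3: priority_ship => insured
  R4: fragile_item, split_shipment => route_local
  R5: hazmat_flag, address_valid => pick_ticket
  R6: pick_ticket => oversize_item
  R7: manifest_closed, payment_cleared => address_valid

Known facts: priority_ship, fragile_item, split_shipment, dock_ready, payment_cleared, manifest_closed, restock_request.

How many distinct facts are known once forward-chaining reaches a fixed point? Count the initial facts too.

Round 1 fires R3, R4, R7, giving insured, route_local, address_valid.
Round 2 fires R2, giving hazmat_flag.
Round 3 fires R5, giving pick_ticket.
Round 4 fires R1, R6, giving packed, oversize_item.
Closure: {address_valid, dock_ready, fragile_item, hazmat_flag, insured, manifest_closed, oversize_item, packed, payment_cleared, pick_ticket, priority_ship, restock_request, route_local, split_shipment} — 14 facts.

14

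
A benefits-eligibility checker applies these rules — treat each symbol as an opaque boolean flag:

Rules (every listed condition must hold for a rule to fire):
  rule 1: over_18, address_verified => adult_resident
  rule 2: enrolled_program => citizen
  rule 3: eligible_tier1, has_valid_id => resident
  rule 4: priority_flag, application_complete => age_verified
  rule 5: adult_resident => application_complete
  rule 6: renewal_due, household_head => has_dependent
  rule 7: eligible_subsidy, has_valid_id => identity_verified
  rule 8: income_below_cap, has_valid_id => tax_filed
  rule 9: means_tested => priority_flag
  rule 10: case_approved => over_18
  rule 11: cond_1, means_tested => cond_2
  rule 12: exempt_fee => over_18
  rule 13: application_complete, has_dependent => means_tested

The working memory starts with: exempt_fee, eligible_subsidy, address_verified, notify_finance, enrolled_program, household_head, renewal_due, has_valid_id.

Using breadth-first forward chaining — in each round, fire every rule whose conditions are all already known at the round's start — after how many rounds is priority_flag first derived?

5

Round 1: rule 2 [enrolled_program => citizen]; rule 6 [renewal_due, household_head => has_dependent]; rule 7 [eligible_subsidy, has_valid_id => identity_verified]; rule 12 [exempt_fee => over_18]. Adds citizen, has_dependent, identity_verified, over_18.
Round 2: rule 1 [over_18, address_verified => adult_resident]. Adds adult_resident.
Round 3: rule 5 [adult_resident => application_complete]. Adds application_complete.
Round 4: rule 13 [application_complete, has_dependent => means_tested]. Adds means_tested.
Round 5: rule 9 [means_tested => priority_flag]. Adds priority_flag.
priority_flag first appears in round 5.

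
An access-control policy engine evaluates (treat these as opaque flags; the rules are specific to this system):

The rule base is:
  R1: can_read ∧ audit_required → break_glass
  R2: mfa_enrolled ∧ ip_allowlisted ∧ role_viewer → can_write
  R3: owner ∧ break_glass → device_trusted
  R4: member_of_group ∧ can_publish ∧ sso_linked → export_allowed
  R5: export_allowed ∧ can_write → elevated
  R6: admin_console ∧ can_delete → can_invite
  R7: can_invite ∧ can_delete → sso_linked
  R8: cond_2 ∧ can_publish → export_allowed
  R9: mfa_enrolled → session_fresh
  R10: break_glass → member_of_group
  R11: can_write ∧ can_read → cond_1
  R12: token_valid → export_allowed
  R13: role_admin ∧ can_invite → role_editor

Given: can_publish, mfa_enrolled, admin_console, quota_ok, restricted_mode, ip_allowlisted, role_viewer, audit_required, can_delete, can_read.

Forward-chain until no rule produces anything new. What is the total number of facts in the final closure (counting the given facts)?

19

Round 1: R1 [can_read ∧ audit_required → break_glass]; R2 [mfa_enrolled ∧ ip_allowlisted ∧ role_viewer → can_write]; R6 [admin_console ∧ can_delete → can_invite]; R9 [mfa_enrolled → session_fresh]. New: break_glass, can_write, can_invite, session_fresh.
Round 2: R7 [can_invite ∧ can_delete → sso_linked]; R10 [break_glass → member_of_group]; R11 [can_write ∧ can_read → cond_1]. New: sso_linked, member_of_group, cond_1.
Round 3: R4 [member_of_group ∧ can_publish ∧ sso_linked → export_allowed]. New: export_allowed.
Round 4: R5 [export_allowed ∧ can_write → elevated]. New: elevated.
Closure: {admin_console, audit_required, break_glass, can_delete, can_invite, can_publish, can_read, can_write, cond_1, elevated, export_allowed, ip_allowlisted, member_of_group, mfa_enrolled, quota_ok, restricted_mode, role_viewer, session_fresh, sso_linked} — 19 facts.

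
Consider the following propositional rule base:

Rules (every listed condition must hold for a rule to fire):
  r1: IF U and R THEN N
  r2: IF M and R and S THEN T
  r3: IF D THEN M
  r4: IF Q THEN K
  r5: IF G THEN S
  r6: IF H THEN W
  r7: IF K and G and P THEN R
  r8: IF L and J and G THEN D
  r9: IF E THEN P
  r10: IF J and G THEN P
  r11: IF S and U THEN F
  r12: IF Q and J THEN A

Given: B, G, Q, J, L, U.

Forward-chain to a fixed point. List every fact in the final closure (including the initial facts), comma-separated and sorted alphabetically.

A, B, D, F, G, J, K, L, M, N, P, Q, R, S, T, U

Round 1: r4 [IF Q THEN K]; r5 [IF G THEN S]; r8 [IF L and J and G THEN D]; r10 [IF J and G THEN P]; r12 [IF Q and J THEN A]. New: K, S, D, P, A.
Round 2: r3 [IF D THEN M]; r7 [IF K and G and P THEN R]; r11 [IF S and U THEN F]. New: M, R, F.
Round 3: r1 [IF U and R THEN N]; r2 [IF M and R and S THEN T]. New: N, T.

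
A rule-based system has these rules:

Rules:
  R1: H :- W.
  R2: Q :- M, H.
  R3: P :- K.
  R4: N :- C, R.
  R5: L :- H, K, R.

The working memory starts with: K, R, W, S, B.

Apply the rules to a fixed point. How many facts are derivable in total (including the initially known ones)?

[1] R1 [H :- W.]; R3 [P :- K.]. ⇒ new: H, P.
[2] R5 [L :- H, K, R.]. ⇒ new: L.
Closure: {B, H, K, L, P, R, S, W} — 8 facts.

8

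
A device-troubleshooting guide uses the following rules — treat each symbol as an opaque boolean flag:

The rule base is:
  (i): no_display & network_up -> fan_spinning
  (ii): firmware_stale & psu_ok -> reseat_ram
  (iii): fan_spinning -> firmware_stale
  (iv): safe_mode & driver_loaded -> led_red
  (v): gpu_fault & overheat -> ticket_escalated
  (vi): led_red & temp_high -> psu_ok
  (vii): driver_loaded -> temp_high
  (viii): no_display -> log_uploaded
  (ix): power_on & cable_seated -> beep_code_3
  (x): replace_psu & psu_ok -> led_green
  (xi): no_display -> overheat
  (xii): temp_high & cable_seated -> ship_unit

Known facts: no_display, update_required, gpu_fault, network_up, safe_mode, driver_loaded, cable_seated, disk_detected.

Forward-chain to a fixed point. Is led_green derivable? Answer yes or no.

Round 1: (i) [no_display & network_up -> fan_spinning]; (iv) [safe_mode & driver_loaded -> led_red]; (vii) [driver_loaded -> temp_high]; (viii) [no_display -> log_uploaded]; (xi) [no_display -> overheat]. Adds fan_spinning, led_red, temp_high, log_uploaded, overheat.
Round 2: (iii) [fan_spinning -> firmware_stale]; (v) [gpu_fault & overheat -> ticket_escalated]; (vi) [led_red & temp_high -> psu_ok]; (xii) [temp_high & cable_seated -> ship_unit]. Adds firmware_stale, ticket_escalated, psu_ok, ship_unit.
Round 3: (ii) [firmware_stale & psu_ok -> reseat_ram]. Adds reseat_ram.
Fixed point reached. led_green is concluded only by (x); (x) needs replace_psu (never derived).

no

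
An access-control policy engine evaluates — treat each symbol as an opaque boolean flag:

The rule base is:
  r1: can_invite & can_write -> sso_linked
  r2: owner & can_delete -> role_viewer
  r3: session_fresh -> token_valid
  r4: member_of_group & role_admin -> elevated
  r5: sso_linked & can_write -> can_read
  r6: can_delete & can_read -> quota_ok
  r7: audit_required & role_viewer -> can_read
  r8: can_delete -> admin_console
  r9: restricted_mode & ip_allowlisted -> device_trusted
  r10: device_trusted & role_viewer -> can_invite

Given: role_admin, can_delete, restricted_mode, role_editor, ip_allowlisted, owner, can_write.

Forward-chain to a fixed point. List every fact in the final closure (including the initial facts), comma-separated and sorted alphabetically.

admin_console, can_delete, can_invite, can_read, can_write, device_trusted, ip_allowlisted, owner, quota_ok, restricted_mode, role_admin, role_editor, role_viewer, sso_linked

Round 1: r2 [owner & can_delete -> role_viewer]; r8 [can_delete -> admin_console]; r9 [restricted_mode & ip_allowlisted -> device_trusted]. New: role_viewer, admin_console, device_trusted.
Round 2: r10 [device_trusted & role_viewer -> can_invite]. New: can_invite.
Round 3: r1 [can_invite & can_write -> sso_linked]. New: sso_linked.
Round 4: r5 [sso_linked & can_write -> can_read]. New: can_read.
Round 5: r6 [can_delete & can_read -> quota_ok]. New: quota_ok.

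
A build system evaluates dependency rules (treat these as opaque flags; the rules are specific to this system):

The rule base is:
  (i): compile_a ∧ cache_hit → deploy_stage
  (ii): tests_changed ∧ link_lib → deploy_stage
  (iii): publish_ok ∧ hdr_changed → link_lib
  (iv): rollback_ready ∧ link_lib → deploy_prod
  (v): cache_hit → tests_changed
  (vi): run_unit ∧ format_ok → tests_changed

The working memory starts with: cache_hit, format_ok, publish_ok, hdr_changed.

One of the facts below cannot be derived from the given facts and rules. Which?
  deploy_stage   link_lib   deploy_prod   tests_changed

Round 1 — (iii), (v), derive link_lib, tests_changed.
Round 2 — (ii), derive deploy_stage.
Derived: link_lib (round 1), tests_changed (round 1), deploy_stage (round 2). deploy_prod never appears in any round.

deploy_prod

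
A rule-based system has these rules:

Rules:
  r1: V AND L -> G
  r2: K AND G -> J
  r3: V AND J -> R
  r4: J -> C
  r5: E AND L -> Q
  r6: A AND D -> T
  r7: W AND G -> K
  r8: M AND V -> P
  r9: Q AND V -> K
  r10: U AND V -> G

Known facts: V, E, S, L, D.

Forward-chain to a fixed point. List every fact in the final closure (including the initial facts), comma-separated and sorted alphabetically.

Round 1: r1 [V AND L -> G]; r5 [E AND L -> Q]. New: G, Q.
Round 2: r9 [Q AND V -> K]. New: K.
Round 3: r2 [K AND G -> J]. New: J.
Round 4: r3 [V AND J -> R]; r4 [J -> C]. New: R, C.

C, D, E, G, J, K, L, Q, R, S, V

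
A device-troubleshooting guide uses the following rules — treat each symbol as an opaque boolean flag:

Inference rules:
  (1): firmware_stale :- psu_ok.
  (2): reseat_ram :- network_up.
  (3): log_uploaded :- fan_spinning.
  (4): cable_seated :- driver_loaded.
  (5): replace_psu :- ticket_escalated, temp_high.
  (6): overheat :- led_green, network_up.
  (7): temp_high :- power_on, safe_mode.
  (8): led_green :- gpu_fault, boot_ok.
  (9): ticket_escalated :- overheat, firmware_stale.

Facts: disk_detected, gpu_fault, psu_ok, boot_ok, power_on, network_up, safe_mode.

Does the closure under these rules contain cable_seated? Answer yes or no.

Round 1: (1) [firmware_stale :- psu_ok.]; (2) [reseat_ram :- network_up.]; (7) [temp_high :- power_on, safe_mode.]; (8) [led_green :- gpu_fault, boot_ok.]. New: firmware_stale, reseat_ram, temp_high, led_green.
Round 2: (6) [overheat :- led_green, network_up.]. New: overheat.
Round 3: (9) [ticket_escalated :- overheat, firmware_stale.]. New: ticket_escalated.
Round 4: (5) [replace_psu :- ticket_escalated, temp_high.]. New: replace_psu.
Fixed point reached. cable_seated is concluded only by (4); (4) needs driver_loaded (never derived).

no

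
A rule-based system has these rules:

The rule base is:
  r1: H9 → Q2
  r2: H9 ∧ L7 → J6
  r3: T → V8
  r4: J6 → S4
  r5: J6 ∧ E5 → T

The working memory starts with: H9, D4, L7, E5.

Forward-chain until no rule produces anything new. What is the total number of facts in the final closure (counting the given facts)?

9

Round 1 fires r1, r2, giving Q2, J6.
Round 2 fires r4, r5, giving S4, T.
Round 3 fires r3, giving V8.
Closure: {D4, E5, H9, J6, L7, Q2, S4, T, V8} — 9 facts.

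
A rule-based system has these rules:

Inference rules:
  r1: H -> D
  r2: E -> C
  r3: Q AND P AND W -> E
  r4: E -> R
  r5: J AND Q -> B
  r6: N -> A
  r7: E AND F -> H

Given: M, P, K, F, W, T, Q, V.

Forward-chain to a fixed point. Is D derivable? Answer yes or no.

Round 1: r3 [Q AND P AND W -> E]. New: E.
Round 2: r2 [E -> C]; r4 [E -> R]; r7 [E AND F -> H]. New: C, R, H.
Round 3: r1 [H -> D]. New: D.
D appears in round 3, so it is derivable.

yes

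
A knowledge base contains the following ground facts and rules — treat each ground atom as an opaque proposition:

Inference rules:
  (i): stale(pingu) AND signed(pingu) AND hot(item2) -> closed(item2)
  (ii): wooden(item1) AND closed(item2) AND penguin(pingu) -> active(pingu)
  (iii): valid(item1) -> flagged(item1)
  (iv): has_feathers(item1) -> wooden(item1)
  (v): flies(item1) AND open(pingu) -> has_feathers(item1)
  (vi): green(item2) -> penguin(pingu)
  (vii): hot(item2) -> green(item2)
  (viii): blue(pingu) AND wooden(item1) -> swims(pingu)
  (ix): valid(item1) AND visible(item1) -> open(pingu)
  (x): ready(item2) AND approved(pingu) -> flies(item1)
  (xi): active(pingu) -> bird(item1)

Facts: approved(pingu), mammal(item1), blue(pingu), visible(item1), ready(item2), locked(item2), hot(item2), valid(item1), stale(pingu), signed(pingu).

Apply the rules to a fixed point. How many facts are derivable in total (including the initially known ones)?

[1] (i) [stale(pingu) AND signed(pingu) AND hot(item2) -> closed(item2)]; (iii) [valid(item1) -> flagged(item1)]; (vii) [hot(item2) -> green(item2)]; (ix) [valid(item1) AND visible(item1) -> open(pingu)]; (x) [ready(item2) AND approved(pingu) -> flies(item1)]. ⇒ new: closed(item2), flagged(item1), green(item2), open(pingu), flies(item1).
[2] (v) [flies(item1) AND open(pingu) -> has_feathers(item1)]; (vi) [green(item2) -> penguin(pingu)]. ⇒ new: has_feathers(item1), penguin(pingu).
[3] (iv) [has_feathers(item1) -> wooden(item1)]. ⇒ new: wooden(item1).
[4] (ii) [wooden(item1) AND closed(item2) AND penguin(pingu) -> active(pingu)]; (viii) [blue(pingu) AND wooden(item1) -> swims(pingu)]. ⇒ new: active(pingu), swims(pingu).
[5] (xi) [active(pingu) -> bird(item1)]. ⇒ new: bird(item1).
Closure: {active(pingu), approved(pingu), bird(item1), blue(pingu), closed(item2), flagged(item1), flies(item1), green(item2), has_feathers(item1), hot(item2), locked(item2), mammal(item1), open(pingu), penguin(pingu), ready(item2), signed(pingu), stale(pingu), swims(pingu), valid(item1), visible(item1), wooden(item1)} — 21 facts.

21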